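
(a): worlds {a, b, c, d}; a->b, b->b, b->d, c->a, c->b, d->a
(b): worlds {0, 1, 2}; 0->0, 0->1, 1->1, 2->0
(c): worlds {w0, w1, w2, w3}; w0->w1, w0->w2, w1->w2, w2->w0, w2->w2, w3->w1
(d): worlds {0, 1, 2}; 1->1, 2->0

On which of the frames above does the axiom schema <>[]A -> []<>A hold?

Frame correspondent (Sahlqvist): forall x forall y forall z (Rxy & Rxz -> exists w (Ryw & Rzw)) — i.e. convergence.
(a): fails — Rbb and Rbd but b and d have no common successor.
(b): ✓.
(c): ✓.
(d): fails — R20 and R20 but 0 and 0 have no common successor.

(b), (c)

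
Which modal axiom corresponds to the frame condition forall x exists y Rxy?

□q → ◇q

The condition is seriality. The D schema □q → ◇q defines it.
Suppose □q→◇q is valid. At any x set V(q)=W. Then □q at x, so ◇q at x, so x has a successor.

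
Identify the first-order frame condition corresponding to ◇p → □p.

Suppose ◇p→□p is valid. Take Rxy, Rxz and set V(p)={y}. Then ◇p at x, so □p at x, so p at z, i.e. z=y.

partial functionality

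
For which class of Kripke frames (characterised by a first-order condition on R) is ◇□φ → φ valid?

symmetry: ∀x ∀y (Rxy → Ryx)

This is a form of the B axiom.
Its frame correspondent is symmetry — ∀x ∀y (Rxy → Ryx).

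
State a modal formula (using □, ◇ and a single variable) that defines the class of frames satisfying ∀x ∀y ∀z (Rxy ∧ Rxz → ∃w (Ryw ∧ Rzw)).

This is convergence; the standard corresponding axiom is .2: ◇□q → □◇q.
Suppose ◇□q→□◇q is valid. Take Rxy, Rxz and set V(q)={w : Ryw}. Then □q at y so ◇□q at x, so □◇q at x, so ◇q at z, giving w with Rzw and Ryw.

◇□q → □◇q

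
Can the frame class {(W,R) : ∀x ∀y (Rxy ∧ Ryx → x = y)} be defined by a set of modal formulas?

Any modally definable frame class is closed under surjective bounded morphisms.
The 4-cycle (worlds a,b,c,d with a→b→c→d→a) is antisymmetric. Sending even-indexed worlds to a and odd-indexed worlds to b is a surjective bounded morphism onto the two-world frame with a↔b, which is not antisymmetric.
Hence antisymmetry is not modally definable.

Not modally definable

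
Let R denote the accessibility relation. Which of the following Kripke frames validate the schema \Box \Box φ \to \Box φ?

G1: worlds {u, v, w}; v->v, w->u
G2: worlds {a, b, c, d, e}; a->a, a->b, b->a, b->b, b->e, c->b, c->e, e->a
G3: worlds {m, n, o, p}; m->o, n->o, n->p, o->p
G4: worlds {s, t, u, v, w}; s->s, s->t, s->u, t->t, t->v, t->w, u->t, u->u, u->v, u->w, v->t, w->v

This is the axiom for density; its first-order frame correspondent is \forall x \forall y (Rxy \to \exists z (Rxz \wedge Rzy)).
G1: fails — Rwu but no z with Rwz and Rzu.
G2: ✓.
G3: fails — Rno but no z with Rnz and Rzo.
G4: fails — Rwv but no z with Rwz and Rzv.
Valid on: G2.

G2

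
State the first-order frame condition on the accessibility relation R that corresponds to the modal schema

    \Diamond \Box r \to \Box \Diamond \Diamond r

\forall x \forall y \forall z ((xRy \wedge xRz) \to \exists w (yRw \wedge z R^2 w))

This is a Sahlqvist (Geach-type) schema ◇^1□^1r → □^1◇^2r.
Minimal-valuation argument: fix x; take any y with xR^1y and any z with xR^1z. Set V(r) to the set of worlds R-reachable from y in exactly 1 step. Then □^1r holds at y, so the antecedent holds at x; validity forces ◇^2r at z, giving a w with zR^2w and yR^1w.
First-order correspondent: \forall x \forall y \forall z ((xRy \wedge xRz) \to \exists w (yRw \wedge z R^2 w)).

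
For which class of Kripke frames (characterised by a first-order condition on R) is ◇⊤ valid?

◇⊤ holds at w iff w has a successor, so frame-validity of ◇⊤ is exactly seriality. Equivalently via □q → ◇q:
Suppose □q→◇q is valid. At any x set V(q)=W. Then □q at x, so ◇q at x, so x has a successor.
Conversely, any frame satisfying ∀x ∃y Rxy validates the schema.
Frame condition: ∀x ∃y Rxy.

seriality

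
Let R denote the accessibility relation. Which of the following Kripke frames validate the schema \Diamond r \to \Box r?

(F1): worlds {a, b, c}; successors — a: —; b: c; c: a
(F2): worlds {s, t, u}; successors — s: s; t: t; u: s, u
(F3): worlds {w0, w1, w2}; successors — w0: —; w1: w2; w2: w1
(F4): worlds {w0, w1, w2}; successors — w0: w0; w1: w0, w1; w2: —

(F1), (F3)

The schema corresponds to partial functionality: \forall x \forall y \forall z (Rxy \wedge Rxz \to y = z).
(F1): holds.
(F2): fails — u sees both s and u.
(F3): holds.
(F4): fails — w1 sees both w0 and w1.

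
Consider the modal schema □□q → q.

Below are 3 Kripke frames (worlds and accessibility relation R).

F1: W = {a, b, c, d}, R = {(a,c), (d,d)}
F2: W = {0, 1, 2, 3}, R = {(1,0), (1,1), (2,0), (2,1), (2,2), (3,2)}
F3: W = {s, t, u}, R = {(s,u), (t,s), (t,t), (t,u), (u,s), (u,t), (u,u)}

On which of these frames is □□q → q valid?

The schema corresponds to a generalized confluence (Geach) condition: ∀x ∃w (xR²w ∧ x = w).
F1: fails — at a but no w with aR²w and a=w.
F2: fails — at 0 but no w with 0R²w and 0=w.
F3: holds.
Valid on: F3.

F3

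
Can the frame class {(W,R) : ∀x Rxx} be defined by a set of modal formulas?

The condition is reflexivity. A defining modal formula is □r → r.
Suppose □r→r is valid. At any x set V(r)={w : Rxw}. Then □r holds at x, so r holds at x, i.e. Rxx.

Yes, by □r → r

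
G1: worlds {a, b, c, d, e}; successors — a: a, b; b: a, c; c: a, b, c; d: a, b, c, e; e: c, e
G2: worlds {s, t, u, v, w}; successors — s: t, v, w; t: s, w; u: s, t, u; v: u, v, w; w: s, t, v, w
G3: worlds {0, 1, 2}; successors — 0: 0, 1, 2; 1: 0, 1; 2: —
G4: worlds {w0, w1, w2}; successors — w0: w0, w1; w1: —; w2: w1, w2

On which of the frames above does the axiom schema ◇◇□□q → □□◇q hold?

G1, G2

The schema corresponds to a generalized confluence (Geach) condition: ∀x ∀y ∀z ((xR²y ∧ xR²z) → ∃w (yR²w ∧ zRw)).
G1: ✓.
G2: ✓.
G3: fails — 0R²0, 0R²2 but no w with 0R²w and 2Rw.
G4: fails — w0R²w0, w0R²w1 but no w with w0R²w and w1Rw.
Valid on: G1, G2.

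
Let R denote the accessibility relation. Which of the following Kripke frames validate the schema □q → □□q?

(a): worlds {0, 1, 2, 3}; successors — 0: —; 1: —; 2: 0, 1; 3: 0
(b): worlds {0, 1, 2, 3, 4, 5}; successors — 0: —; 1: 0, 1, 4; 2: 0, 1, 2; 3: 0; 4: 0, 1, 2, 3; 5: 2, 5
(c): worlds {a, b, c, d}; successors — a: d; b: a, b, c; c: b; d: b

(a)

Frame correspondent (Sahlqvist): ∀x ∀y ∀z (Rxy ∧ Ryz → Rxz) — i.e. transitivity.
(a): satisfies the condition.
(b): fails — R14 and R43 but not R13.
(c): fails — Rba and Rad but not Rbd.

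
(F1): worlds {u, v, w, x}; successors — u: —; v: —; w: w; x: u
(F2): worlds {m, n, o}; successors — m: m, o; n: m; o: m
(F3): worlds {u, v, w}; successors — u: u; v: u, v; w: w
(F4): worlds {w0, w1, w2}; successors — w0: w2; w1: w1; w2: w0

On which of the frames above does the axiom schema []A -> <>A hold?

The schema corresponds to seriality: forall x exists y Rxy.
(F1): fails — world u has no successor.
(F2): ✓.
(F3): ✓.
(F4): ✓.
Valid on: (F2), (F3), (F4).

(F2), (F3), (F4)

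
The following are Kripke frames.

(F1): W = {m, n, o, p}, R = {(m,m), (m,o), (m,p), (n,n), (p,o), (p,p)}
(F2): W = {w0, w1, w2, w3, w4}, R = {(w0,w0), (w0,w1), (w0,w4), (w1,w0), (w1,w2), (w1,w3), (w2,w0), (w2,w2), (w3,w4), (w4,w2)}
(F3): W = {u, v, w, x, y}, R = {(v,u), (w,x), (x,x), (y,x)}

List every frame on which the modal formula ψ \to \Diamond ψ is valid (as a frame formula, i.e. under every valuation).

Frame correspondent (Sahlqvist): \forall x \exists w (x = w \wedge xRw) — i.e. a generalized confluence (Geach) condition.
(F1): fails — at o but no w with o=w and oRw.
(F2): fails — at w1 but no w with w1=w and w1Rw.
(F3): fails — at u but no t with u=t and uRt.

none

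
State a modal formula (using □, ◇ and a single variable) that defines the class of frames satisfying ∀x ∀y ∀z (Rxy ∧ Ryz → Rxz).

This is transitivity; the standard corresponding axiom is 4: □p → □□p.
Suppose □p→□□p is valid. Take Rxy, Ryz and set V(p)={w : Rxw}. Then □p at x, so □□p at x, so □p at y, so p at z, i.e. Rxz.

□p → □□p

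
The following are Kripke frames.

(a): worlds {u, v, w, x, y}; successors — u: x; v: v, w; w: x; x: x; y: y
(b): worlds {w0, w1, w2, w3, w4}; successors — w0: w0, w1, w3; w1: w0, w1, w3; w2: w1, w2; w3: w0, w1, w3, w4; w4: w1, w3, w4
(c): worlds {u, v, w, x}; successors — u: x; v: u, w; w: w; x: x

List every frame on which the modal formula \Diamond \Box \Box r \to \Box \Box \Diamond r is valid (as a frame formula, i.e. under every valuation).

This is the axiom for a generalized confluence (Geach) condition; its first-order frame correspondent is \forall x \forall y \forall z ((xRy \wedge x R^2 z) \to \exists w (y R^2 w \wedge zRw)).
(a): fails — vRw, vR²v but no t with wR²t and vRt.
(b): holds.
(c): fails — vRu, vR²w but no t with uR²t and wRt.

(b)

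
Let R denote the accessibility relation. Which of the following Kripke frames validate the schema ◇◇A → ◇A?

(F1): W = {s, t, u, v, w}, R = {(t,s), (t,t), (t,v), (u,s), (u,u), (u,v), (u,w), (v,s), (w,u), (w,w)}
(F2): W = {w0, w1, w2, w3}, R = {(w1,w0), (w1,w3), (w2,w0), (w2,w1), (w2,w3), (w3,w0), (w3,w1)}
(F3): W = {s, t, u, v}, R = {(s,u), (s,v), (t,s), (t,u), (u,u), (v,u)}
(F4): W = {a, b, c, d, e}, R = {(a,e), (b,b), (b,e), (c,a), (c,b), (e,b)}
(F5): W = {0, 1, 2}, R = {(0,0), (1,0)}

Frame correspondent (Sahlqvist): ∀x ∀y ∀z (Rxy ∧ Ryz → Rxz) — i.e. transitivity.
(F1): fails — Rwu and Ruv but not Rwv.
(F2): fails — Rw3w1 and Rw1w3 but not Rw3w3.
(F3): fails — Rts and Rsv but not Rtv.
(F4): fails — Reb and Rbe but not Ree.
(F5): ✓.

(F5)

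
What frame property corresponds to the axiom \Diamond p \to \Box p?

partial functionality: \forall x \forall y \forall z (Rxy \wedge Rxz \to y = z)

Suppose ◇p→□p is valid. Take Rxy, Rxz and set V(p)={y}. Then ◇p at x, so □p at x, so p at z, i.e. z=y.
The converse is a direct semantic check.
So the correspondent is partial functionality.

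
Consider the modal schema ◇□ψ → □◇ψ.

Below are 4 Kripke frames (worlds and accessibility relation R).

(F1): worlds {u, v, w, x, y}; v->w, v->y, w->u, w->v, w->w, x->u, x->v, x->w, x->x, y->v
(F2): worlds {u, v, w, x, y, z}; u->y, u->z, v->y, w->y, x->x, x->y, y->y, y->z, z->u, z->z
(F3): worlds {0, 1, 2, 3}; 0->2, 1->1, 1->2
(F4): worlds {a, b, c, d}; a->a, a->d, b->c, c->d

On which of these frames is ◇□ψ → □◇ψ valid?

(F2)

This is the axiom for convergence; its first-order frame correspondent is ∀x ∀y ∀z (Rxy ∧ Rxz → ∃w (Ryw ∧ Rzw)).
(F1): fails — Rww and Rwu but w and u have no common successor.
(F2): satisfies the condition.
(F3): fails — R02 and R02 but 2 and 2 have no common successor.
(F4): fails — Raa and Rad but a and d have no common successor.
Valid on: (F2).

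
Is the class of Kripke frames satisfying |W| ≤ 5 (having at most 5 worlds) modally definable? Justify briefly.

Not definable by any modal formula

If a class were modally definable it would be closed under disjoint unions (Goldblatt–Thomason).
Any modal formula valid on each of 6 disjoint one-world frames is valid on their disjoint union (validity is preserved under disjoint unions). Each one-world frame has |W|=1≤5, but the union has |W|=6.
So the class is not modally definable.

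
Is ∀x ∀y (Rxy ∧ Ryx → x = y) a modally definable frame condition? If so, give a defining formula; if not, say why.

Not modally definable

Any modally definable frame class is closed under surjective bounded morphisms.
The 6-cycle (worlds 0,1,2,3,4,5 with 0→1→2→3→4→5→0) is antisymmetric. Sending even-indexed worlds to s and odd-indexed worlds to t is a surjective bounded morphism onto the two-world frame with s↔t, which is not antisymmetric.
So the class is not modally definable.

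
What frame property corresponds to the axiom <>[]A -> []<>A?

Suppose ◇□A→□◇A is valid. Take Rxy, Rxz and set V(A)={w : Ryw}. Then □A at y so ◇□A at x, so □◇A at x, so ◇A at z, giving w with Rzw and Ryw.
Conversely, any frame satisfying forall x forall y forall z (Rxy & Rxz -> exists w (Ryw & Rzw)) validates the schema.
Frame condition: forall x forall y forall z (Rxy & Rxz -> exists w (Ryw & Rzw)).

convergence: forall x forall y forall z (Rxy & Rxz -> exists w (Ryw & Rzw))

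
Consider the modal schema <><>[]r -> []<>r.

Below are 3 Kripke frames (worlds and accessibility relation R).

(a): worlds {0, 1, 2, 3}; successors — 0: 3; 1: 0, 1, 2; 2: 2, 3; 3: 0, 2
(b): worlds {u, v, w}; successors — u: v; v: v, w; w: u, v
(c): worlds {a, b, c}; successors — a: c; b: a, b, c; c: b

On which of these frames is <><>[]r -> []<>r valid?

(b)

Frame correspondent (Sahlqvist): forall x forall y forall z ((x R^2 y & xRz) -> exists w (yRw & zRw)) — i.e. a generalized confluence (Geach) condition.
(a): fails — 0R²0, 0R3 but no w with 0Rw and 3Rw.
(b): satisfies the condition.
(c): fails — bR²a, bRc but no w with aRw and cRw.
Valid on: (b).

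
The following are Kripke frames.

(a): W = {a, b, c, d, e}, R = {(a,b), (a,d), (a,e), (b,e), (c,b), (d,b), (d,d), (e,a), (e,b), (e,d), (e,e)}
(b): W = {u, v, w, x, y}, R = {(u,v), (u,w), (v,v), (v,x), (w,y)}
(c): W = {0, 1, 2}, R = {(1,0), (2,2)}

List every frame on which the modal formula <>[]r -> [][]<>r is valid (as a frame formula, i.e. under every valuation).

(c)

Frame correspondent (Sahlqvist): forall x forall y forall z ((xRy & x R^2 z) -> exists w (yRw & zRw)) — i.e. a generalized confluence (Geach) condition.
(a): fails — aRb, aR²d but no w with bRw and dRw.
(b): fails — uRv, uR²x but no t with vRt and xRt.
(c): ✓.
Valid on: (c).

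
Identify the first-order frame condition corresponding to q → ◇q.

Reflexivity

This is a form of the T axiom.
It corresponds to reflexivity: ∀x Rxx.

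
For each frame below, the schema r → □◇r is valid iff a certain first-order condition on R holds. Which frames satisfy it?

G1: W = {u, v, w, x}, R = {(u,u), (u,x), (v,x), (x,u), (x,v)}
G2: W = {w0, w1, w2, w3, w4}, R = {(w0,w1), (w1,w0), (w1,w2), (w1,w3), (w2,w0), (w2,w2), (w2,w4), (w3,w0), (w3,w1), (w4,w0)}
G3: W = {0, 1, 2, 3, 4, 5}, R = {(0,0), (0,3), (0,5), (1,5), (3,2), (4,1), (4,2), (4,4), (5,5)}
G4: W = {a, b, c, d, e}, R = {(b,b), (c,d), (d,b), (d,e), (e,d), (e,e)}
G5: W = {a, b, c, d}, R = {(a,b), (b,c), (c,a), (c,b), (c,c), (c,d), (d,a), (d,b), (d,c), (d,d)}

G1

This is the axiom for symmetry; its first-order frame correspondent is ∀x ∀y (Rxy → Ryx).
G1: ✓.
G2: fails — Rw1w2 but not Rw2w1.
G3: fails — R32 but not R23.
G4: fails — Rcd but not Rdc.
G5: fails — Rab but not Rba.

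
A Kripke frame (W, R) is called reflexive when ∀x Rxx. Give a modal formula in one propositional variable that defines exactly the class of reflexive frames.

□r → r

A defining formula is □r → r (the T axiom).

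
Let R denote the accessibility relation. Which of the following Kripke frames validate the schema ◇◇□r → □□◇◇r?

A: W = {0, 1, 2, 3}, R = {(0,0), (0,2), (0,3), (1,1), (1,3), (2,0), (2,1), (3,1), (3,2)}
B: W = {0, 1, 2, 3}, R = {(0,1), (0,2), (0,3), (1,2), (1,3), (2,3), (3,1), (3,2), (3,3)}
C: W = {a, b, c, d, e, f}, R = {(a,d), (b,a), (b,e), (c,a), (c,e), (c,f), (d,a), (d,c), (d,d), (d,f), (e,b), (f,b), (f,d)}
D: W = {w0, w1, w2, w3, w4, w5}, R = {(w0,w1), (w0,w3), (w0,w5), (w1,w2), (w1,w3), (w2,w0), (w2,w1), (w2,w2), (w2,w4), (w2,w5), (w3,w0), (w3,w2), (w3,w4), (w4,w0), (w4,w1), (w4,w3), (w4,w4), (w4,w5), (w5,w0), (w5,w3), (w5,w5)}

The schema corresponds to a generalized confluence (Geach) condition: ∀x ∀y ∀z ((xR²y ∧ xR²z) → ∃w (yRw ∧ zR²w)).
A: ✓.
B: ✓.
C: fails — aR²c, aR²c but no w with cRw and cR²w.
D: ✓.
Valid on: A, B, D.

A, B, D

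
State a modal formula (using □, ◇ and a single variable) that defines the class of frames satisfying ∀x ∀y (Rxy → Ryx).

r → □◇r

A defining formula is r → □◇r (the B axiom).
Suppose r→□◇r is valid. Take Rxy and set V(r)={x}. Then r at x, so □◇r at x, so ◇r at y, so some z with Ryz has r; z=x, i.e. Ryx.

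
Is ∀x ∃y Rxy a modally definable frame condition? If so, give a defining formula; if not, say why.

This is a Sahlqvist condition; the D axiom □q → ◇q defines it.

Definable; □q → ◇q defines it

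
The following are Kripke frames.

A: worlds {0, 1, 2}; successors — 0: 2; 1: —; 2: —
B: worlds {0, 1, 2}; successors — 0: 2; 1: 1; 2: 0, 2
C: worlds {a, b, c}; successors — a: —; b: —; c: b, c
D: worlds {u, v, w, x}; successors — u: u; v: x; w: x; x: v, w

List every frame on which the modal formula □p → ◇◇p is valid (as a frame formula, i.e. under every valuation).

This is the axiom for a generalized confluence (Geach) condition; its first-order frame correspondent is ∀x ∃w (xRw ∧ xR²w).
A: fails — at 0 but no w with 0Rw and 0R²w.
B: holds.
C: fails — at a but no w with aRw and aR²w.
D: fails — at v but no t with vRt and vR²t.
Valid on: B.

B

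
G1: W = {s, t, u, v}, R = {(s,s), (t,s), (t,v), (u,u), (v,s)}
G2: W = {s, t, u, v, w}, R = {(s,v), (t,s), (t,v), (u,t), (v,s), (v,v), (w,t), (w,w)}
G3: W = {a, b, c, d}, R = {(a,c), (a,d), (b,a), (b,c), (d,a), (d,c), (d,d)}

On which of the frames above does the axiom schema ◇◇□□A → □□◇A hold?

G1

Frame correspondent (Sahlqvist): ∀x ∀y ∀z ((xR²y ∧ xR²z) → ∃w (yR²w ∧ zRw)) — i.e. a generalized confluence (Geach) condition.
G1: ✓.
G2: fails — wR²s, wR²w but no w* with sR²w* and wRw*.
G3: fails — aR²a, aR²c but no w with aR²w and cRw.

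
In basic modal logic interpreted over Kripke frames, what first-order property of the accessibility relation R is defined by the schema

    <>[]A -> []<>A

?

Suppose ◇□A→□◇A is valid. Take Rxy, Rxz and set V(A)={w : Ryw}. Then □A at y so ◇□A at x, so □◇A at x, so ◇A at z, giving w with Rzw and Ryw.

convergence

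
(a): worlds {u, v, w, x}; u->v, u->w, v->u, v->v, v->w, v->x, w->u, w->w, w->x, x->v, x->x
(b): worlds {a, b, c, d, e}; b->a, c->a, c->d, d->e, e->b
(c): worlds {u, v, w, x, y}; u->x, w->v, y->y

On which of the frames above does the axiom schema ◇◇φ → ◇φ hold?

(c)

Frame correspondent (Sahlqvist): ∀x ∀y ∀z (Rxy ∧ Ryz → Rxz) — i.e. transitivity.
(a): fails — Ruv and Rvu but not Ruu.
(b): fails — Reb and Rba but not Rea.
(c): ✓.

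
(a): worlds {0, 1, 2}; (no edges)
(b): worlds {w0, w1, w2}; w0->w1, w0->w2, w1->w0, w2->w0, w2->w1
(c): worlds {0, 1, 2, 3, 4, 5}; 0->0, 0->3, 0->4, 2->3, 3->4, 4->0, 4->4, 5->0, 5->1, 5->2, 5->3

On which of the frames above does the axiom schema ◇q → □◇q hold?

The schema corresponds to the Euclidean property: ∀x ∀y ∀z (Rxy ∧ Rxz → Ryz).
(a): ✓.
(b): fails — Rw0w1 and Rw0w1 but not Rw1w1.
(c): fails — R04 and R03 but not R43.
Valid on: (a).

(a)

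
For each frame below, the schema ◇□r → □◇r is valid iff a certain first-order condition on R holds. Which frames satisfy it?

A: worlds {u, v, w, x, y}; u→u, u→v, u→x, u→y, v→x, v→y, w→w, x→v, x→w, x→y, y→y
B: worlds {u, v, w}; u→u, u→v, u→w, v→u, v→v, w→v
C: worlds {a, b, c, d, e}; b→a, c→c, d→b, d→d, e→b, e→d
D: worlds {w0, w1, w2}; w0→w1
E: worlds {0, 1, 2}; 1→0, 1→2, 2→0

The schema corresponds to convergence: ∀x ∀y ∀z (Rxy ∧ Rxz → ∃w (Ryw ∧ Rzw)).
A: fails — Rxw and Rxy but w and y have no common successor.
B: condition met.
C: fails — Rba and Rba but a and a have no common successor.
D: fails — Rw0w1 and Rw0w1 but w1 and w1 have no common successor.
E: fails — R12 and R10 but 2 and 0 have no common successor.
Valid on: B.

B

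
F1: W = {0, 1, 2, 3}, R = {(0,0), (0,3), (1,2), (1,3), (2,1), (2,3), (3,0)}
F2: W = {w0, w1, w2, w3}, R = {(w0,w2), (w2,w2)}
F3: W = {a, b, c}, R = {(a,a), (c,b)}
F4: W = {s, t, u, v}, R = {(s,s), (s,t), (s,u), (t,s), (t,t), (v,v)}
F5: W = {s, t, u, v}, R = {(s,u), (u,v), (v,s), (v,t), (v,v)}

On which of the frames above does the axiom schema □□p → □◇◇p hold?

F1, F2

This is the axiom for a generalized confluence (Geach) condition; its first-order frame correspondent is ∀x ∀z (xRz → ∃w (xR²w ∧ zR²w)).
F1: holds.
F2: holds.
F3: fails — cRb but no w with cR²w and bR²w.
F4: fails — sRu but no w with sR²w and uR²w.
F5: fails — vRt but no w with vR²w and tR²w.
Valid on: F1, F2.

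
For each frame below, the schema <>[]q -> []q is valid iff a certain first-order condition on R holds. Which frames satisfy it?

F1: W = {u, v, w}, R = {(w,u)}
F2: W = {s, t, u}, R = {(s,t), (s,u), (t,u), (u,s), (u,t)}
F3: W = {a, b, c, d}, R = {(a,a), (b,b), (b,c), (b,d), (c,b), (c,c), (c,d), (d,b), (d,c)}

This is the axiom for the Euclidean property; its first-order frame correspondent is forall x forall y forall z (Rxy & Rxz -> Ryz).
F1: fails — Rwu and Rwu but not Ruu.
F2: fails — Rsu and Rsu but not Ruu.
F3: fails — Rbd and Rbd but not Rdd.
Valid on no frame.

none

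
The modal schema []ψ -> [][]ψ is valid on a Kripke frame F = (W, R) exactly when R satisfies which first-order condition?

Transitivity

Suppose □ψ→□□ψ is valid. Take Rxy, Ryz and set V(ψ)={w : Rxw}. Then □ψ at x, so □□ψ at x, so □ψ at y, so ψ at z, i.e. Rxz.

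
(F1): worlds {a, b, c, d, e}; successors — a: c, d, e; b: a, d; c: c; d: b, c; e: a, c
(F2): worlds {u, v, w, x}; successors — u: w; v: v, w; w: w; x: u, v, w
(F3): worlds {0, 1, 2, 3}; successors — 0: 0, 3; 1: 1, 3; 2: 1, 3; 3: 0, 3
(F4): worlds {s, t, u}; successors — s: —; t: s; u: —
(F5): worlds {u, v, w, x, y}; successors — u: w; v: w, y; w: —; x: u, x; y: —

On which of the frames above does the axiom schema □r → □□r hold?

Frame correspondent (Sahlqvist): ∀x ∀y ∀z (Rxy ∧ Ryz → Rxz) — i.e. transitivity.
(F1): fails — Rea and Rae but not Ree.
(F2): condition met.
(F3): fails — R23 and R30 but not R20.
(F4): condition met.
(F5): fails — Rxu and Ruw but not Rxw.

(F2), (F4)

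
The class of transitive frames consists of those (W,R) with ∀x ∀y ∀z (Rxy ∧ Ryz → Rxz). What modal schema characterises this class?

The condition is transitivity. The 4 schema □q → □□q defines it.
Suppose □q→□□q is valid. Take Rxy, Ryz and set V(q)={w : Rxw}. Then □q at x, so □□q at x, so □q at y, so q at z, i.e. Rxz.

□q → □□q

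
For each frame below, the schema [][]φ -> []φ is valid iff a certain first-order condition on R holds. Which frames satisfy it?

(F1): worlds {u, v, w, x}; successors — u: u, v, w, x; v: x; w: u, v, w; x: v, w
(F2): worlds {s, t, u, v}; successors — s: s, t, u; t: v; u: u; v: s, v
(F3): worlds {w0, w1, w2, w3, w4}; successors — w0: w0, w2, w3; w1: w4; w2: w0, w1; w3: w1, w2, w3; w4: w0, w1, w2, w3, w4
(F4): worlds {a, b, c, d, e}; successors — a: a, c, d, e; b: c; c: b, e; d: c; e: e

The schema corresponds to density: forall x forall y (Rxy -> exists z (Rxz & Rzy)).
(F1): fails — Rvx but no z with Rvz and Rzx.
(F2): satisfies the condition.
(F3): fails — Rw2w1 but no z with Rw2z and Rzw1.
(F4): fails — Rbc but no z with Rbz and Rzc.
Valid on: (F2).

(F2)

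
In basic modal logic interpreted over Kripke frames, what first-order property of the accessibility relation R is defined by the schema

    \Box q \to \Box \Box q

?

Transitivity

Suppose □q→□□q is valid. Take Rxy, Ryz and set V(q)={w : Rxw}. Then □q at x, so □□q at x, so □q at y, so q at z, i.e. Rxz.
Conversely, on a frame with transitivity the schema holds at every world under every valuation.
Frame condition: \forall x \forall y \forall z (Rxy \wedge Ryz \to Rxz).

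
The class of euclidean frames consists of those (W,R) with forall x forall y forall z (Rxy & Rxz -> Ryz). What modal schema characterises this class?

◇p → □◇p

The condition is the Euclidean property. The 5 schema ◇p → □◇p defines it.
Suppose ◇p→□◇p is valid. Take Rxy, Rxz and set V(p)={y}. Then ◇p at x, so □◇p at x, so ◇p at z, so some w with Rzw has p; w=y, i.e. Rzy. By symmetry of the argument, Ryz.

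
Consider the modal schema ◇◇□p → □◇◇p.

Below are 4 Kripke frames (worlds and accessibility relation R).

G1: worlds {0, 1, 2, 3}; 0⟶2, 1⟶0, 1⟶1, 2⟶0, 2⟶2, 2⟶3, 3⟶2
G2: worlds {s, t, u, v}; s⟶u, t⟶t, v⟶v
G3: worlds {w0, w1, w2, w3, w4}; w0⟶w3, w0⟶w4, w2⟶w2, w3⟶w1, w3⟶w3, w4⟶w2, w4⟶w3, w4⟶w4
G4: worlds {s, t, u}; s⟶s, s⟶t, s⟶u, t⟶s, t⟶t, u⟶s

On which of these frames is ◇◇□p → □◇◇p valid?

This is the axiom for a generalized confluence (Geach) condition; its first-order frame correspondent is ∀x ∀y ∀z ((xR²y ∧ xRz) → ∃w (yRw ∧ zR²w)).
G1: condition met.
G2: condition met.
G3: fails — w0R²w1, w0Rw3 but no w with w1Rw and w3R²w.
G4: condition met.
Valid on: G1, G2, G4.

G1, G2, G4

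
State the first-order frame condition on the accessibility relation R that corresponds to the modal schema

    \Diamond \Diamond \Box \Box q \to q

\forall x \forall y (x R^2 y \to \exists w (y R^2 w \wedge x = w))

This is a Sahlqvist (Geach-type) schema ◇^2□^2q → □^0◇^0q.
First-order correspondent: \forall x \forall y (x R^2 y \to \exists w (y R^2 w \wedge x = w)).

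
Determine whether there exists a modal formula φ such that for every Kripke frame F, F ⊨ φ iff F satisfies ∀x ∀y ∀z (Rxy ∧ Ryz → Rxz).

Definable; □q → □□q defines it

The condition is transitivity. A defining modal formula is □q → □□q.
Suppose □q→□□q is valid. Take Rxy, Ryz and set V(q)={w : Rxw}. Then □q at x, so □□q at x, so □q at y, so q at z, i.e. Rxz.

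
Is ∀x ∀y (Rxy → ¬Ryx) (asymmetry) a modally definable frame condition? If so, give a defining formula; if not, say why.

Not definable by any modal formula

Modal frame validity is preserved under surjective bounded morphisms.
The 4-cycle (worlds s,t,u,v with s→t→u→v→s) is asymmetric. Mapping every world to a single reflexive point • is a surjective bounded morphism, and the reflexive point is not asymmetric (R•• but asymmetry requires ¬R••).
Hence asymmetry is not modally definable.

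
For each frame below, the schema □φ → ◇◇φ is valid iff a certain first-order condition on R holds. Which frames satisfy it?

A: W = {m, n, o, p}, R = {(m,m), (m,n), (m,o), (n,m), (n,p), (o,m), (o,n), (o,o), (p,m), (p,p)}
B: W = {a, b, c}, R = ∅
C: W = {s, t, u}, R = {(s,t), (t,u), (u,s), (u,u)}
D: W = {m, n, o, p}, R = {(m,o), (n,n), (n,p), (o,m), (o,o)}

Frame correspondent (Sahlqvist): ∀x ∃w (xRw ∧ xR²w) — i.e. a generalized confluence (Geach) condition.
A: satisfies the condition.
B: fails — at a but no w with aRw and aR²w.
C: fails — at s but no w with sRw and sR²w.
D: fails — at p but no w with pRw and pR²w.

A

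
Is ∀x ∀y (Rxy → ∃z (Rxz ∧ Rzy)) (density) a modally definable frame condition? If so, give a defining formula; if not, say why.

Definable; □□q → □q defines it

This is a Sahlqvist condition; the C4 axiom □□q → □q defines it.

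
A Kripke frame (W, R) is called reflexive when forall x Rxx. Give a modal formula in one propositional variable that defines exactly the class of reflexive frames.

A defining formula is □ψ → ψ (the T axiom).

□ψ → ψ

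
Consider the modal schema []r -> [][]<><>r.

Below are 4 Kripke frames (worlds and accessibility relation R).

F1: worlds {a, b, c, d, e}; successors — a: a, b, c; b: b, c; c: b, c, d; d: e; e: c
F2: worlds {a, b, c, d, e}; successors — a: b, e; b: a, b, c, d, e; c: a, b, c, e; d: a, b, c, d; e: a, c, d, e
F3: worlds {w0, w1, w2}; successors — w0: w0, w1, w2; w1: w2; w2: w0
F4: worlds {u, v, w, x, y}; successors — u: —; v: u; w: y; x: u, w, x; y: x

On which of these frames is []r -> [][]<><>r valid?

The schema corresponds to a generalized confluence (Geach) condition: forall x forall z (x R^2 z -> exists w (xRw & z R^2 w)).
F1: holds.
F2: holds.
F3: holds.
F4: fails — xR²u but no t with xRt and uR²t.
Valid on: F1, F2, F3.

F1, F2, F3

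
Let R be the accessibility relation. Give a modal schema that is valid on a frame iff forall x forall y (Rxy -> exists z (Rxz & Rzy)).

The condition is density. The C4 schema □□r → □r defines it.
Suppose □□r→□r is valid. Take Rxy and set V(r)={w : xR²w}. Then □□r at x, so □r at x, so r at y, i.e. ∃z(Rxz∧Rzy).

□□r → □r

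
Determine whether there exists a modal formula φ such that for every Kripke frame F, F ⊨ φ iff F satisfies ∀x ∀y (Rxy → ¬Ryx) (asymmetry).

No

Any modally definable frame class is closed under surjective bounded morphisms.
The 4-cycle (worlds s,t,u,v with s→t→u→v→s) is asymmetric. Mapping every world to a single reflexive point • is a surjective bounded morphism, and the reflexive point is not asymmetric (R•• but asymmetry requires ¬R••).
Hence asymmetry is not modally definable.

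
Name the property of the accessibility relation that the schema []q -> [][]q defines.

Transitivity

Suppose □q→□□q is valid. Take Rxy, Ryz and set V(q)={w : Rxw}. Then □q at x, so □□q at x, so □q at y, so q at z, i.e. Rxz.
Conversely, on a frame with transitivity the schema holds at every world under every valuation.
Frame condition: forall x forall y forall z (Rxy & Ryz -> Rxz).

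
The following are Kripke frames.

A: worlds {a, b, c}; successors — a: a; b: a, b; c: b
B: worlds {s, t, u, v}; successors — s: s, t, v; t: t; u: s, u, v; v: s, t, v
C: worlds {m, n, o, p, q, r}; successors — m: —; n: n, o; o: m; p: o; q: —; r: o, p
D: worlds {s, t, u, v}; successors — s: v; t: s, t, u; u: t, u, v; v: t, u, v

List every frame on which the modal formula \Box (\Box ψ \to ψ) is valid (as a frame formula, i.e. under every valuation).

A, B

This is the axiom for shift-reflexivity; its first-order frame correspondent is \forall x \forall y (Rxy \to Ryy).
A: condition met.
B: condition met.
C: fails — Rom but not Rmm.
D: fails — Rts but not Rss.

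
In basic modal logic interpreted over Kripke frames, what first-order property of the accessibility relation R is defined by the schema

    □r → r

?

reflexivity

Suppose □r→r is valid. At any x set V(r)={w : Rxw}. Then □r holds at x, so r holds at x, i.e. Rxx.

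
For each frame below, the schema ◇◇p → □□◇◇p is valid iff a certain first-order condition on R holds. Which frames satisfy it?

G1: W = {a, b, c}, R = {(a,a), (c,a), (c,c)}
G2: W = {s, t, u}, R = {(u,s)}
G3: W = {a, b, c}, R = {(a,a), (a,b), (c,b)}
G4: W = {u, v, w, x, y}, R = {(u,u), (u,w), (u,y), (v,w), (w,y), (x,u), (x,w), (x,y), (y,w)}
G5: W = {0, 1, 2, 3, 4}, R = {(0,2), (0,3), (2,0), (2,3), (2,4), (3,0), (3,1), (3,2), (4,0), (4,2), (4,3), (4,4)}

G2

Frame correspondent (Sahlqvist): ∀x ∀y ∀z ((xR²y ∧ xR²z) → ∃w (y = w ∧ zR²w)) — i.e. a generalized confluence (Geach) condition.
G1: fails — cR²c, cR²a but no w with c=w and aR²w.
G2: ✓.
G3: fails — aR²a, aR²b but no w with a=w and bR²w.
G4: fails — uR²u, uR²w but no t with u=t and wR²t.
G5: fails — 0R²0, 0R²1 but no w with 0=w and 1R²w.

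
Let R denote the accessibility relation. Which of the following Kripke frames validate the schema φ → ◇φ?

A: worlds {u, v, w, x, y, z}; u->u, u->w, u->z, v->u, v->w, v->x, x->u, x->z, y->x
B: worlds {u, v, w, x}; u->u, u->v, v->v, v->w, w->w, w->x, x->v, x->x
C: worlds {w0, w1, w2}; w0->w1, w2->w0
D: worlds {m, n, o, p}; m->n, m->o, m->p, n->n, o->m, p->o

B

Frame correspondent (Sahlqvist): ∀x Rxx — i.e. reflexivity.
A: fails — world v does not see itself.
B: condition met.
C: fails — world w0 does not see itself.
D: fails — world m does not see itself.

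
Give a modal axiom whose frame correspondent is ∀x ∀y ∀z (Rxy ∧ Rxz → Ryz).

◇p → □◇p

This is the Euclidean property; the standard corresponding axiom is 5: ◇p → □◇p.
Suppose ◇p→□◇p is valid. Take Rxy, Rxz and set V(p)={y}. Then ◇p at x, so □◇p at x, so ◇p at z, so some w with Rzw has p; w=y, i.e. Rzy. By symmetry of the argument, Ryz.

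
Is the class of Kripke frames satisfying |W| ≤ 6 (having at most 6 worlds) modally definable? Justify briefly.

Not definable by any modal formula

Modal frame validity is preserved under disjoint unions.
Any modal formula valid on each of 7 disjoint one-world frames is valid on their disjoint union (validity is preserved under disjoint unions). Each one-world frame has |W|=1≤6, but the union has |W|=7.
Hence having at most 6 worlds is not modally definable.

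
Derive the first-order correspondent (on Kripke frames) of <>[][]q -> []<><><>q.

This is a Sahlqvist (Geach-type) schema ◇^1□^2q → □^1◇^3q.
Minimal-valuation argument: fix x; take any y with xR^1y and any z with xR^1z. Set V(q) to the set of worlds R-reachable from y in exactly 2 steps. Then □^2q holds at y, so the antecedent holds at x; validity forces ◇^3q at z, giving a w with zR^3w and yR^2w.
First-order correspondent: forall x forall y forall z ((xRy & xRz) -> exists w (y R^2 w & z R^3 w)).

forall x forall y forall z ((xRy & xRz) -> exists w (y R^2 w & z R^3 w))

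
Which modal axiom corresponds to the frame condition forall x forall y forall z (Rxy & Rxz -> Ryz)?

◇ψ → □◇ψ

This is the Euclidean property; the standard corresponding axiom is 5: ◇ψ → □◇ψ.
Suppose ◇ψ→□◇ψ is valid. Take Rxy, Rxz and set V(ψ)={y}. Then ◇ψ at x, so □◇ψ at x, so ◇ψ at z, so some w with Rzw has ψ; w=y, i.e. Rzy. By symmetry of the argument, Ryz.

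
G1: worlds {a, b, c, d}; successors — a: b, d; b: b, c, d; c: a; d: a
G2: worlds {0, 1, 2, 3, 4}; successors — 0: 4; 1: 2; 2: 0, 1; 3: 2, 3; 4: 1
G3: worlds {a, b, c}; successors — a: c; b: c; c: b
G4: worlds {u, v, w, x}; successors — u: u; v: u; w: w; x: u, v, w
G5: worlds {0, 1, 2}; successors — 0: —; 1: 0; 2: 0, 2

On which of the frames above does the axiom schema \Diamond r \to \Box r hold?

The schema corresponds to partial functionality: \forall x \forall y \forall z (Rxy \wedge Rxz \to y = z).
G1: fails — a sees both b and d.
G2: fails — 2 sees both 0 and 1.
G3: condition met.
G4: fails — x sees both u and v.
G5: fails — 2 sees both 0 and 2.
Valid on: G3.

G3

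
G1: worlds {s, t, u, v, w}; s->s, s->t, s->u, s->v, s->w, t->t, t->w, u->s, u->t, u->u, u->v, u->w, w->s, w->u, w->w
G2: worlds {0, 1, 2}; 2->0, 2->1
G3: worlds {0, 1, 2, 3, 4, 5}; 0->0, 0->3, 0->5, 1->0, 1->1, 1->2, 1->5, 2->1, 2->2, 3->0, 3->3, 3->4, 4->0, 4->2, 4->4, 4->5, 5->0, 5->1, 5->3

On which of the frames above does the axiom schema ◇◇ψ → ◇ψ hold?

G2

The schema corresponds to transitivity: ∀x ∀y ∀z (Rxy ∧ Ryz → Rxz).
G1: fails — Rwu and Ruv but not Rwv.
G2: condition met.
G3: fails — R34 and R42 but not R32.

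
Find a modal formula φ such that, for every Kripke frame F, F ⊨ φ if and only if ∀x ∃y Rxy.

The condition is seriality. The D schema □p → ◇p defines it.
Suppose □p→◇p is valid. At any x set V(p)=W. Then □p at x, so ◇p at x, so x has a successor.

□p → ◇p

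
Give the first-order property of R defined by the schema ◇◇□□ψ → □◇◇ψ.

This is a Sahlqvist (Geach-type) schema ◇^2□^2ψ → □^1◇^2ψ.
Minimal-valuation argument: fix x; take any y with xR^2y and any z with xR^1z. Set V(ψ) to the set of worlds R-reachable from y in exactly 2 steps. Then □^2ψ holds at y, so the antecedent holds at x; validity forces ◇^2ψ at z, giving a w with zR^2w and yR^2w.
First-order correspondent: ∀x ∀y ∀z ((xR²y ∧ xRz) → ∃w (yR²w ∧ zR²w)).

∀x ∀y ∀z ((xR²y ∧ xRz) → ∃w (yR²w ∧ zR²w))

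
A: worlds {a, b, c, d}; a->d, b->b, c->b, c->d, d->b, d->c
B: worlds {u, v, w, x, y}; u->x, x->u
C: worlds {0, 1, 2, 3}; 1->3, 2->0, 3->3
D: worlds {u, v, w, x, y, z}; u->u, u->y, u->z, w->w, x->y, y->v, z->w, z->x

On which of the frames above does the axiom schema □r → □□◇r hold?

B, C

Frame correspondent (Sahlqvist): ∀x ∀z (xR²z → ∃w (xRw ∧ zRw)) — i.e. a generalized confluence (Geach) condition.
A: fails — aR²b but no w with aRw and bRw.
B: ✓.
C: ✓.
D: fails — uR²v but no t with uRt and vRt.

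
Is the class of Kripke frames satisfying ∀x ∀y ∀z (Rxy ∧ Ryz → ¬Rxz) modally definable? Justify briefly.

Any modally definable frame class is closed under surjective bounded morphisms.
The 7-cycle (worlds 0,1,2,3,4,5,6 with 0→1→2→3→4→5→6→0) is intransitive. Mapping every world to a single reflexive point • is a surjective bounded morphism; the reflexive point is not intransitive (R••∧R•• but R••).
So no modal formula (or set of formulas) defines exactly the intransitive frames.

No — not modally definable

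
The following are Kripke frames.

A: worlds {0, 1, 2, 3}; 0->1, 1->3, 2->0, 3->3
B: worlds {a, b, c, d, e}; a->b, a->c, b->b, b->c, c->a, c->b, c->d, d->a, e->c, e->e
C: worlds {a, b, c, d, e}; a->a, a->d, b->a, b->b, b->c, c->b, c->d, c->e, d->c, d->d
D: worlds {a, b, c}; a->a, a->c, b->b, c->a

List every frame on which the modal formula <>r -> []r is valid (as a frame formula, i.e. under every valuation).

Frame correspondent (Sahlqvist): forall x forall y forall z (Rxy & Rxz -> y = z) — i.e. partial functionality.
A: satisfies the condition.
B: fails — a sees both b and c.
C: fails — a sees both a and d.
D: fails — a sees both a and c.

A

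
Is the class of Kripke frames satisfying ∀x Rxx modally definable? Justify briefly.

Yes: it is reflexivity, defined by the T schema □r → r.

Yes — defined by □r → r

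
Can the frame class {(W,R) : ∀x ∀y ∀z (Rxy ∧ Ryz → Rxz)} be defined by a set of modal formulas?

Yes, by □q → □□q

The condition is transitivity. A defining modal formula is □q → □□q.
Suppose □q→□□q is valid. Take Rxy, Ryz and set V(q)={w : Rxw}. Then □q at x, so □□q at x, so □q at y, so q at z, i.e. Rxz.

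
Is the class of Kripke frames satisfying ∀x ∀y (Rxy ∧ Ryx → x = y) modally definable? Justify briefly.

Not modally definable

Any modally definable frame class is closed under surjective bounded morphisms.
The 8-cycle (worlds 0,1,2,3,4,5,6,7 with 0→1→2→3→4→5→6→7→0) is antisymmetric. Sending even-indexed worlds to s and odd-indexed worlds to t is a surjective bounded morphism onto the two-world frame with s↔t, which is not antisymmetric.
Hence antisymmetry is not modally definable.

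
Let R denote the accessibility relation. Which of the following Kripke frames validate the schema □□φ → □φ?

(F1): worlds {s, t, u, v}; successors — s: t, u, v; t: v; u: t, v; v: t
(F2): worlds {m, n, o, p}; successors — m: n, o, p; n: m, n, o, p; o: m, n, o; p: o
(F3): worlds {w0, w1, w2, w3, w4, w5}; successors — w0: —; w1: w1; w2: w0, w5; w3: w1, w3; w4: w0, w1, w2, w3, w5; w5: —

This is the axiom for density; its first-order frame correspondent is ∀x ∀y (Rxy → ∃z (Rxz ∧ Rzy)).
(F1): fails — Rtv but no z with Rtz and Rzv.
(F2): condition met.
(F3): fails — Rw4w2 but no z with Rw4z and Rzw2.

(F2)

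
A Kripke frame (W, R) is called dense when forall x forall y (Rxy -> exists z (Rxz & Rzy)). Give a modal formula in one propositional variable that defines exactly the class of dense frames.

□□q → □q

This is density; the standard corresponding axiom is C4: □□q → □q.
Suppose □□q→□q is valid. Take Rxy and set V(q)={w : xR²w}. Then □□q at x, so □q at x, so q at y, i.e. ∃z(Rxz∧Rzy).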